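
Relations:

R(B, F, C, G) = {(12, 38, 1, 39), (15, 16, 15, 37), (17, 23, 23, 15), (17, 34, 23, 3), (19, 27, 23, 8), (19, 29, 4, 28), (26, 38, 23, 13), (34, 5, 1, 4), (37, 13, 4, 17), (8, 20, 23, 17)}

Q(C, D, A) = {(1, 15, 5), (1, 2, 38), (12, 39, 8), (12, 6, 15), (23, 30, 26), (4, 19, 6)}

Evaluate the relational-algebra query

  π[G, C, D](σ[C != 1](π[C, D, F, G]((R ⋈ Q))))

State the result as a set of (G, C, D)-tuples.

{(13, 23, 30), (15, 23, 30), (17, 23, 30), (17, 4, 19), (28, 4, 19), (3, 23, 30), (8, 23, 30)}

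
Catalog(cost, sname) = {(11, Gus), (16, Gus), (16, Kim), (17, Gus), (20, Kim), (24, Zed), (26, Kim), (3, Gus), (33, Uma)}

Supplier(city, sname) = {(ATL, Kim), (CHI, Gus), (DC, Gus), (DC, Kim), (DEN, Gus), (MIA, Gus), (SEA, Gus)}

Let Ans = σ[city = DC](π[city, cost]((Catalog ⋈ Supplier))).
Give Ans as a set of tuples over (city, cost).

{(DC, 11), (DC, 16), (DC, 17), (DC, 20), (DC, 26), (DC, 3)}

Joining Catalog and Supplier on sname yields {(11, Gus, CHI), (11, Gus, DC), (11, Gus, DEN), (11, Gus, MIA), (11, Gus, SEA), (16, Gus, CHI), (16, Gus, DC), (16, Gus, DEN), (16, Gus, MIA), (16, Gus, SEA), (16, Kim, ATL), (16, Kim, DC), (17, Gus, CHI), (17, Gus, DC), (17, Gus, DEN), (17, Gus, MIA), (17, Gus, SEA), (20, Kim, ATL), (20, Kim, DC), (26, Kim, ATL), (26, Kim, DC), (3, Gus, CHI), (3, Gus, DC), (3, Gus, DEN), (3, Gus, MIA), (3, Gus, SEA)}.
π[city, cost]: project onto (city, cost) (1 duplicate(s) eliminated) → {(ATL, 16), (ATL, 20), (ATL, 26), (CHI, 11), (CHI, 16), (CHI, 17), (CHI, 3), (DC, 11), (DC, 16), (DC, 17), (DC, 20), (DC, 26), (DC, 3), (DEN, 11), (DEN, 16), (DEN, 17), (DEN, 3), (MIA, 11), (MIA, 16), (MIA, 17), (MIA, 3), (SEA, 11), (SEA, 16), (SEA, 17), (SEA, 3)}
Filtering on city = DC leaves {(DC, 11), (DC, 16), (DC, 17), (DC, 20), (DC, 26), (DC, 3)}.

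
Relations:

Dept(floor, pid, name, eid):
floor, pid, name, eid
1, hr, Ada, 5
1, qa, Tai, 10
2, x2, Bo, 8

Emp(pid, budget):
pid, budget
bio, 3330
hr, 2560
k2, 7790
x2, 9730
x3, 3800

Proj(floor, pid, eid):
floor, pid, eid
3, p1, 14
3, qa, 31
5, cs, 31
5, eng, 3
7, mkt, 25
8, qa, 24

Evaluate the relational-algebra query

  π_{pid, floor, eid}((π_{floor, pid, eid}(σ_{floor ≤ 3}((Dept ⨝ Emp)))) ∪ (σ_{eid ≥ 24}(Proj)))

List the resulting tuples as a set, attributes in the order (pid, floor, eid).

Natural join on pid: {(1, hr, Ada, 5, 2560), (2, x2, Bo, 8, 9730)}
σ[floor ≤ 3]: keep tuples satisfying floor ≤ 3 → {(1, hr, Ada, 5, 2560), (2, x2, Bo, 8, 9730)}
π[floor, pid, eid]: project onto (floor, pid, eid) → {(1, hr, 5), (2, x2, 8)}
σ[eid ≥ 24]: keep tuples satisfying eid ≥ 24 → {(3, qa, 31), (5, cs, 31), (7, mkt, 25), (8, qa, 24)}
Set union of the two operands is {(1, hr, 5), (2, x2, 8), (3, qa, 31), (5, cs, 31), (7, mkt, 25), (8, qa, 24)}.
π[pid, floor, eid]: project onto (pid, floor, eid) → {(cs, 5, 31), (hr, 1, 5), (mkt, 7, 25), (qa, 3, 31), (qa, 8, 24), (x2, 2, 8)}

{(cs, 5, 31), (hr, 1, 5), (mkt, 7, 25), (qa, 3, 31), (qa, 8, 24), (x2, 2, 8)}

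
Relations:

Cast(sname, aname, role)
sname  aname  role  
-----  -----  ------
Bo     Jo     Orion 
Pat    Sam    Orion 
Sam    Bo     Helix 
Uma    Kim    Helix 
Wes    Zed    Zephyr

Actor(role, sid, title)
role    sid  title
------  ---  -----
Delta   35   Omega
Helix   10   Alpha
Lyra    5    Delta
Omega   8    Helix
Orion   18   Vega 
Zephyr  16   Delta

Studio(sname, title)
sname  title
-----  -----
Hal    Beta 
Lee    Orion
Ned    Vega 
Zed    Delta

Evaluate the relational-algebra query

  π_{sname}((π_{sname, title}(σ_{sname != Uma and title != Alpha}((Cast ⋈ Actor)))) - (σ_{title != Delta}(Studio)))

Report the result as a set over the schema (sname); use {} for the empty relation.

Natural join on role: {(Bo, Jo, Orion, 18, Vega), (Pat, Sam, Orion, 18, Vega), (Sam, Bo, Helix, 10, Alpha), (Uma, Kim, Helix, 10, Alpha), (Wes, Zed, Zephyr, 16, Delta)}
σ[sname != Uma and title != Alpha]: keep tuples satisfying sname != Uma and title != Alpha → {(Bo, Jo, Orion, 18, Vega), (Pat, Sam, Orion, 18, Vega), (Wes, Zed, Zephyr, 16, Delta)}
π[sname, title]: project onto (sname, title) → {(Bo, Vega), (Pat, Vega), (Wes, Delta)}
σ[title != Delta]: keep tuples satisfying title != Delta → {(Hal, Beta), (Lee, Orion), (Ned, Vega)}
Taking the difference: {(Bo, Vega), (Pat, Vega), (Wes, Delta)}
π[sname]: project onto (sname) → {Bo, Pat, Wes}

{Bo, Pat, Wes}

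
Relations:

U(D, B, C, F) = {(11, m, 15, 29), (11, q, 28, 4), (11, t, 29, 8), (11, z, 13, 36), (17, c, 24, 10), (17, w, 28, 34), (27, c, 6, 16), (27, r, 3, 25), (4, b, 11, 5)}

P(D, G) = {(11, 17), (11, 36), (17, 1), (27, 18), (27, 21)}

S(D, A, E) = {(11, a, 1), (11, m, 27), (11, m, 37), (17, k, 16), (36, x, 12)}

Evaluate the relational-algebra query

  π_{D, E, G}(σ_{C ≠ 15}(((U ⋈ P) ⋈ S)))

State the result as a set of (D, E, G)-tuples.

{(11, 1, 17), (11, 1, 36), (11, 27, 17), (11, 27, 36), (11, 37, 17), (11, 37, 36), (17, 16, 1)}

Joining U and P on D yields {(11, m, 15, 29, 17), (11, m, 15, 29, 36), (11, q, 28, 4, 17), (11, q, 28, 4, 36), (11, t, 29, 8, 17), (11, t, 29, 8, 36), (11, z, 13, 36, 17), (11, z, 13, 36, 36), (17, c, 24, 10, 1), (17, w, 28, 34, 1), (27, c, 6, 16, 18), (27, c, 6, 16, 21), (27, r, 3, 25, 18), (27, r, 3, 25, 21)}.
Joining (U ⋈ P) and S on D yields {(11, m, 15, 29, 17, a, 1), (11, m, 15, 29, 17, m, 27), (11, m, 15, 29, 17, m, 37), (11, m, 15, 29, 36, a, 1), (11, m, 15, 29, 36, m, 27), (11, m, 15, 29, 36, m, 37), (11, q, 28, 4, 17, a, 1), (11, q, 28, 4, 17, m, 27), (11, q, 28, 4, 17, m, 37), (11, q, 28, 4, 36, a, 1), (11, q, 28, 4, 36, m, 27), (11, q, 28, 4, 36, m, 37), (11, t, 29, 8, 17, a, 1), (11, t, 29, 8, 17, m, 27), (11, t, 29, 8, 17, m, 37), (11, t, 29, 8, 36, a, 1), (11, t, 29, 8, 36, m, 27), (11, t, 29, 8, 36, m, 37), (11, z, 13, 36, 17, a, 1), (11, z, 13, 36, 17, m, 27), (11, z, 13, 36, 17, m, 37), (11, z, 13, 36, 36, a, 1), (11, z, 13, 36, 36, m, 27), (11, z, 13, 36, 36, m, 37), (17, c, 24, 10, 1, k, 16), (17, w, 28, 34, 1, k, 16)}.
Apply σ_{C ≠ 15}; surviving tuples: {(11, q, 28, 4, 17, a, 1), (11, q, 28, 4, 17, m, 27), (11, q, 28, 4, 17, m, 37), (11, q, 28, 4, 36, a, 1), (11, q, 28, 4, 36, m, 27), (11, q, 28, 4, 36, m, 37), (11, t, 29, 8, 17, a, 1), (11, t, 29, 8, 17, m, 27), (11, t, 29, 8, 17, m, 37), (11, t, 29, 8, 36, a, 1), (11, t, 29, 8, 36, m, 27), (11, t, 29, 8, 36, m, 37), (11, z, 13, 36, 17, a, 1), (11, z, 13, 36, 17, m, 27), (11, z, 13, 36, 17, m, 37), (11, z, 13, 36, 36, a, 1), (11, z, 13, 36, 36, m, 27), (11, z, 13, 36, 36, m, 37), (17, c, 24, 10, 1, k, 16), (17, w, 28, 34, 1, k, 16)}
Projecting to D, E, G (13 duplicate(s) eliminated): {(11, 1, 17), (11, 1, 36), (11, 27, 17), (11, 27, 36), (11, 37, 17), (11, 37, 36), (17, 16, 1)}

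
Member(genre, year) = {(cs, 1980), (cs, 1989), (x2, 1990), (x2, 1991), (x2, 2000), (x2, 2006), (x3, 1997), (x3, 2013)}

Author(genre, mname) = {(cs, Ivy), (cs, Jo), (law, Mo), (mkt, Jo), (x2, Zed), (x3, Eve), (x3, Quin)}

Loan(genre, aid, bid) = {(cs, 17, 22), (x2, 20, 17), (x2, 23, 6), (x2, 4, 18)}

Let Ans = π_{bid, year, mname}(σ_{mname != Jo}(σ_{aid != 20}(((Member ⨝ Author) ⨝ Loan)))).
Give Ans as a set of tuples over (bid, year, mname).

Natural join on genre: {(cs, 1980, Ivy), (cs, 1980, Jo), (cs, 1989, Ivy), (cs, 1989, Jo), (x2, 1990, Zed), (x2, 1991, Zed), (x2, 2000, Zed), (x2, 2006, Zed), (x3, 1997, Eve), (x3, 1997, Quin), (x3, 2013, Eve), (x3, 2013, Quin)}
Natural join on genre: {(cs, 1980, Ivy, 17, 22), (cs, 1980, Jo, 17, 22), (cs, 1989, Ivy, 17, 22), (cs, 1989, Jo, 17, 22), (x2, 1990, Zed, 20, 17), (x2, 1990, Zed, 23, 6), (x2, 1990, Zed, 4, 18), (x2, 1991, Zed, 20, 17), (x2, 1991, Zed, 23, 6), (x2, 1991, Zed, 4, 18), (x2, 2000, Zed, 20, 17), (x2, 2000, Zed, 23, 6), (x2, 2000, Zed, 4, 18), (x2, 2006, Zed, 20, 17), (x2, 2006, Zed, 23, 6), (x2, 2006, Zed, 4, 18)}
σ[aid != 20]: keep tuples satisfying aid != 20 → {(cs, 1980, Ivy, 17, 22), (cs, 1980, Jo, 17, 22), (cs, 1989, Ivy, 17, 22), (cs, 1989, Jo, 17, 22), (x2, 1990, Zed, 23, 6), (x2, 1990, Zed, 4, 18), (x2, 1991, Zed, 23, 6), (x2, 1991, Zed, 4, 18), (x2, 2000, Zed, 23, 6), (x2, 2000, Zed, 4, 18), (x2, 2006, Zed, 23, 6), (x2, 2006, Zed, 4, 18)}
σ[mname != Jo]: keep tuples satisfying mname != Jo → {(cs, 1980, Ivy, 17, 22), (cs, 1989, Ivy, 17, 22), (x2, 1990, Zed, 23, 6), (x2, 1990, Zed, 4, 18), (x2, 1991, Zed, 23, 6), (x2, 1991, Zed, 4, 18), (x2, 2000, Zed, 23, 6), (x2, 2000, Zed, 4, 18), (x2, 2006, Zed, 23, 6), (x2, 2006, Zed, 4, 18)}
π[bid, year, mname]: project onto (bid, year, mname) → {(18, 1990, Zed), (18, 1991, Zed), (18, 2000, Zed), (18, 2006, Zed), (22, 1980, Ivy), (22, 1989, Ivy), (6, 1990, Zed), (6, 1991, Zed), (6, 2000, Zed), (6, 2006, Zed)}

{(18, 1990, Zed), (18, 1991, Zed), (18, 2000, Zed), (18, 2006, Zed), (22, 1980, Ivy), (22, 1989, Ivy), (6, 1990, Zed), (6, 1991, Zed), (6, 2000, Zed), (6, 2006, Zed)}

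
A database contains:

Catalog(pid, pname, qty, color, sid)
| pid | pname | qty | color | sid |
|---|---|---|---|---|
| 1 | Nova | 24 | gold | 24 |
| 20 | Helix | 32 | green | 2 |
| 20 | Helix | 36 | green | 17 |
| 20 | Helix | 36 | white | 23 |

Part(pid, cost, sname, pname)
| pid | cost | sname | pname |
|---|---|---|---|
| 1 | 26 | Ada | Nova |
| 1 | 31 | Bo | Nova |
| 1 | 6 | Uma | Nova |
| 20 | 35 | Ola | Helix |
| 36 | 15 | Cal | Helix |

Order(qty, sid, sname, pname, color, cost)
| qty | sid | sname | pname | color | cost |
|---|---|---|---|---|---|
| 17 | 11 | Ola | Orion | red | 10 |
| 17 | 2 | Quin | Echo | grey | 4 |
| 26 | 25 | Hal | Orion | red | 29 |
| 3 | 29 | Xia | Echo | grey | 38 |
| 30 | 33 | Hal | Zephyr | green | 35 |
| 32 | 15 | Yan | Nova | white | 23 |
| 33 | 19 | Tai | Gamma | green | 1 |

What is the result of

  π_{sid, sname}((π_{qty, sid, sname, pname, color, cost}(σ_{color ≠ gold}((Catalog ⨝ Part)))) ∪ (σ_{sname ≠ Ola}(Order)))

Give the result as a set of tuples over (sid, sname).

{(15, Yan), (17, Ola), (19, Tai), (2, Ola), (2, Quin), (23, Ola), (25, Hal), (29, Xia), (33, Hal)}

Natural join on pid, pname: {(1, Nova, 24, gold, 24, 26, Ada), (1, Nova, 24, gold, 24, 31, Bo), (1, Nova, 24, gold, 24, 6, Uma), (20, Helix, 32, green, 2, 35, Ola), (20, Helix, 36, green, 17, 35, Ola), (20, Helix, 36, white, 23, 35, Ola)}
Filtering on color ≠ gold leaves {(20, Helix, 32, green, 2, 35, Ola), (20, Helix, 36, green, 17, 35, Ola), (20, Helix, 36, white, 23, 35, Ola)}.
π[qty, sid, sname, pname, color, cost]: project onto (qty, sid, sname, pname, color, cost) → {(32, 2, Ola, Helix, green, 35), (36, 17, Ola, Helix, green, 35), (36, 23, Ola, Helix, white, 35)}
Filtering on sname ≠ Ola leaves {(17, 2, Quin, Echo, grey, 4), (26, 25, Hal, Orion, red, 29), (3, 29, Xia, Echo, grey, 38), (30, 33, Hal, Zephyr, green, 35), (32, 15, Yan, Nova, white, 23), (33, 19, Tai, Gamma, green, 1)}.
Union: {(32, 2, Ola, Helix, green, 35), (36, 17, Ola, Helix, green, 35), (36, 23, Ola, Helix, white, 35)} with {(17, 2, Quin, Echo, grey, 4), (26, 25, Hal, Orion, red, 29), (3, 29, Xia, Echo, grey, 38), (30, 33, Hal, Zephyr, green, 35), (32, 15, Yan, Nova, white, 23), (33, 19, Tai, Gamma, green, 1)} → {(17, 2, Quin, Echo, grey, 4), (26, 25, Hal, Orion, red, 29), (3, 29, Xia, Echo, grey, 38), (30, 33, Hal, Zephyr, green, 35), (32, 15, Yan, Nova, white, 23), (32, 2, Ola, Helix, green, 35), (33, 19, Tai, Gamma, green, 1), (36, 17, Ola, Helix, green, 35), (36, 23, Ola, Helix, white, 35)}
π[sid, sname]: project onto (sid, sname) → {(15, Yan), (17, Ola), (19, Tai), (2, Ola), (2, Quin), (23, Ola), (25, Hal), (29, Xia), (33, Hal)}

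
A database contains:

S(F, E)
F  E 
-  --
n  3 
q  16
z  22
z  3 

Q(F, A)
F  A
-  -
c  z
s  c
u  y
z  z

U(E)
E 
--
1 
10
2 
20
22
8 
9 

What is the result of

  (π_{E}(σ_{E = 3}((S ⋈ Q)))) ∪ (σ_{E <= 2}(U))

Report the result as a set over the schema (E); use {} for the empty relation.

Joining S and Q on F yields {(z, 22, z), (z, 3, z)}.
Selection E = 3: {(z, 3, z)}
Keep only column(s) E: {3}
Selection E <= 2: {1, 2}
Taking the union: {1, 2, 3}

{1, 2, 3}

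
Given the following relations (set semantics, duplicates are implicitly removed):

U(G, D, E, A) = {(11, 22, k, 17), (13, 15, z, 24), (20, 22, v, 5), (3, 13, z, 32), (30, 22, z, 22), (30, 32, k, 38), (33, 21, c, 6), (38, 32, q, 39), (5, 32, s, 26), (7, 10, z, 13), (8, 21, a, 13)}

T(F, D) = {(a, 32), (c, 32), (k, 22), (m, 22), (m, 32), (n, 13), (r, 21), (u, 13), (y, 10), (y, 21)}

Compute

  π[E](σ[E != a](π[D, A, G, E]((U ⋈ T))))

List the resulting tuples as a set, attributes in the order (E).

{c, k, q, s, v, z}

Natural join on D: {(11, 22, k, 17, k), (11, 22, k, 17, m), (20, 22, v, 5, k), (20, 22, v, 5, m), (3, 13, z, 32, n), (3, 13, z, 32, u), (30, 22, z, 22, k), (30, 22, z, 22, m), (30, 32, k, 38, a), (30, 32, k, 38, c), (30, 32, k, 38, m), (33, 21, c, 6, r), (33, 21, c, 6, y), (38, 32, q, 39, a), (38, 32, q, 39, c), (38, 32, q, 39, m), (5, 32, s, 26, a), (5, 32, s, 26, c), (5, 32, s, 26, m), (7, 10, z, 13, y), (8, 21, a, 13, r), (8, 21, a, 13, y)}
Keep only column(s) D, A, G, E (12 duplicate(s) eliminated): {(10, 13, 7, z), (13, 32, 3, z), (21, 13, 8, a), (21, 6, 33, c), (22, 17, 11, k), (22, 22, 30, z), (22, 5, 20, v), (32, 26, 5, s), (32, 38, 30, k), (32, 39, 38, q)}
Apply σ_{E != a}; surviving tuples: {(10, 13, 7, z), (13, 32, 3, z), (21, 6, 33, c), (22, 17, 11, k), (22, 22, 30, z), (22, 5, 20, v), (32, 26, 5, s), (32, 38, 30, k), (32, 39, 38, q)}
Keep only column(s) E (3 duplicate(s) eliminated): {c, k, q, s, v, z}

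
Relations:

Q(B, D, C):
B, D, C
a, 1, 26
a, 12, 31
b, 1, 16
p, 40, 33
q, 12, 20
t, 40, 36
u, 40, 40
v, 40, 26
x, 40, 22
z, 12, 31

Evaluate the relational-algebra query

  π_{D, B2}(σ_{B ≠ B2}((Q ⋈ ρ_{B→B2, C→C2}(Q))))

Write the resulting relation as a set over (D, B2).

{(1, a), (1, b), (12, a), (12, q), (12, z), (40, p), (40, t), (40, u), (40, v), (40, x)}

ρ[B→B2, C→C2]: schema becomes (B2, D, C2); tuples unchanged.
Q ⋈ ρ_{B→B2, C→C2}(Q) (natural join on D): {(a, 1, 26, a, 26), (a, 1, 26, b, 16), (a, 12, 31, a, 31), (a, 12, 31, q, 20), (a, 12, 31, z, 31), (b, 1, 16, a, 26), (b, 1, 16, b, 16), (p, 40, 33, p, 33), (p, 40, 33, t, 36), (p, 40, 33, u, 40), (p, 40, 33, v, 26), (p, 40, 33, x, 22), (q, 12, 20, a, 31), (q, 12, 20, q, 20), (q, 12, 20, z, 31), (t, 40, 36, p, 33), (t, 40, 36, t, 36), (t, 40, 36, u, 40), (t, 40, 36, v, 26), (t, 40, 36, x, 22), (u, 40, 40, p, 33), (u, 40, 40, t, 36), (u, 40, 40, u, 40), (u, 40, 40, v, 26), (u, 40, 40, x, 22), (v, 40, 26, p, 33), (v, 40, 26, t, 36), (v, 40, 26, u, 40), (v, 40, 26, v, 26), (v, 40, 26, x, 22), (x, 40, 22, p, 33), (x, 40, 22, t, 36), (x, 40, 22, u, 40), (x, 40, 22, v, 26), (x, 40, 22, x, 22), (z, 12, 31, a, 31), (z, 12, 31, q, 20), (z, 12, 31, z, 31)}
Apply σ_{B ≠ B2}; surviving tuples: {(a, 1, 26, b, 16), (a, 12, 31, q, 20), (a, 12, 31, z, 31), (b, 1, 16, a, 26), (p, 40, 33, t, 36), (p, 40, 33, u, 40), (p, 40, 33, v, 26), (p, 40, 33, x, 22), (q, 12, 20, a, 31), (q, 12, 20, z, 31), (t, 40, 36, p, 33), (t, 40, 36, u, 40), (t, 40, 36, v, 26), (t, 40, 36, x, 22), (u, 40, 40, p, 33), (u, 40, 40, t, 36), (u, 40, 40, v, 26), (u, 40, 40, x, 22), (v, 40, 26, p, 33), (v, 40, 26, t, 36), (v, 40, 26, u, 40), (v, 40, 26, x, 22), (x, 40, 22, p, 33), (x, 40, 22, t, 36), (x, 40, 22, u, 40), (x, 40, 22, v, 26), (z, 12, 31, a, 31), (z, 12, 31, q, 20)}
π[D, B2]: project onto (D, B2) (18 duplicate(s) eliminated) → {(1, a), (1, b), (12, a), (12, q), (12, z), (40, p), (40, t), (40, u), (40, v), (40, x)}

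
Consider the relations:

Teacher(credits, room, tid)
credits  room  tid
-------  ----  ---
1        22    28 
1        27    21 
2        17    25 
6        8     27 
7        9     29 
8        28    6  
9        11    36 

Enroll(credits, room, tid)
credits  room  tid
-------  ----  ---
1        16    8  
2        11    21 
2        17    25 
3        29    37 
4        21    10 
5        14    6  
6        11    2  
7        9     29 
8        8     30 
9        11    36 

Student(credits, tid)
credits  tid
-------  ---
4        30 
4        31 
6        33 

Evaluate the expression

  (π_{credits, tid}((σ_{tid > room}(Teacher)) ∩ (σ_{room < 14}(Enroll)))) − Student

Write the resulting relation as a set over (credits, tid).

Selection tid > room: {(1, 22, 28), (2, 17, 25), (6, 8, 27), (7, 9, 29), (9, 11, 36)}
Selection room < 14: {(2, 11, 21), (6, 11, 2), (7, 9, 29), (8, 8, 30), (9, 11, 36)}
Set intersection of the two operands is {(7, 9, 29), (9, 11, 36)}.
π[credits, tid]: project onto (credits, tid) → {(7, 29), (9, 36)}
Set difference of the two operands is {(7, 29), (9, 36)}.

{(7, 29), (9, 36)}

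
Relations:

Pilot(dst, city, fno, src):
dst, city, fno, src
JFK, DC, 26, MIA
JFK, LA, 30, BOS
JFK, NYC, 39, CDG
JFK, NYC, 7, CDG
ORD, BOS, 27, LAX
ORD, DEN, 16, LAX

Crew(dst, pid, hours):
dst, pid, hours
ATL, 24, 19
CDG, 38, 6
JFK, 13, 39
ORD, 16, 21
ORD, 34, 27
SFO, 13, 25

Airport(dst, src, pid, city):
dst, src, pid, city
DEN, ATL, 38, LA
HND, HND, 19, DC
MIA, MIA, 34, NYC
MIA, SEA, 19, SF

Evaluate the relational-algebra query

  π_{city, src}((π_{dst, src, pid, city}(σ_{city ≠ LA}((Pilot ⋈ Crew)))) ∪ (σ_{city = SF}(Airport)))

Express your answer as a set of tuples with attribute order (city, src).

Pilot ⋈ Crew (natural join on dst): {(JFK, DC, 26, MIA, 13, 39), (JFK, LA, 30, BOS, 13, 39), (JFK, NYC, 39, CDG, 13, 39), (JFK, NYC, 7, CDG, 13, 39), (ORD, BOS, 27, LAX, 16, 21), (ORD, BOS, 27, LAX, 34, 27), (ORD, DEN, 16, LAX, 16, 21), (ORD, DEN, 16, LAX, 34, 27)}
Filtering on city ≠ LA leaves {(JFK, DC, 26, MIA, 13, 39), (JFK, NYC, 39, CDG, 13, 39), (JFK, NYC, 7, CDG, 13, 39), (ORD, BOS, 27, LAX, 16, 21), (ORD, BOS, 27, LAX, 34, 27), (ORD, DEN, 16, LAX, 16, 21), (ORD, DEN, 16, LAX, 34, 27)}.
Keep only column(s) dst, src, pid, city (1 duplicate(s) eliminated): {(JFK, CDG, 13, NYC), (JFK, MIA, 13, DC), (ORD, LAX, 16, BOS), (ORD, LAX, 16, DEN), (ORD, LAX, 34, BOS), (ORD, LAX, 34, DEN)}
Filtering on city = SF leaves {(MIA, SEA, 19, SF)}.
Union: {(JFK, CDG, 13, NYC), (JFK, MIA, 13, DC), (ORD, LAX, 16, BOS), (ORD, LAX, 16, DEN), (ORD, LAX, 34, BOS), (ORD, LAX, 34, DEN)} with {(MIA, SEA, 19, SF)} → {(JFK, CDG, 13, NYC), (JFK, MIA, 13, DC), (MIA, SEA, 19, SF), (ORD, LAX, 16, BOS), (ORD, LAX, 16, DEN), (ORD, LAX, 34, BOS), (ORD, LAX, 34, DEN)}
Keep only column(s) city, src (2 duplicate(s) eliminated): {(BOS, LAX), (DC, MIA), (DEN, LAX), (NYC, CDG), (SF, SEA)}

{(BOS, LAX), (DC, MIA), (DEN, LAX), (NYC, CDG), (SF, SEA)}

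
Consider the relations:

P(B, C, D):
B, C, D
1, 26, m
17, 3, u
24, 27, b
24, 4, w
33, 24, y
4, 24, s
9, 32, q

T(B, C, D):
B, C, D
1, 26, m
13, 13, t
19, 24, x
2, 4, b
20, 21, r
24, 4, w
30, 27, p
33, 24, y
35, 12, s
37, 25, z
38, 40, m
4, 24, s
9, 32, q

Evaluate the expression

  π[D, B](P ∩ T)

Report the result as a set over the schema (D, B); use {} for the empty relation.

Intersection: {(1, 26, m), (17, 3, u), (24, 27, b), (24, 4, w), (33, 24, y), (4, 24, s), (9, 32, q)} with {(1, 26, m), (13, 13, t), (19, 24, x), (2, 4, b), (20, 21, r), (24, 4, w), (30, 27, p), (33, 24, y), (35, 12, s), (37, 25, z), (38, 40, m), (4, 24, s), (9, 32, q)} → {(1, 26, m), (24, 4, w), (33, 24, y), (4, 24, s), (9, 32, q)}
Keep only column(s) D, B: {(m, 1), (q, 9), (s, 4), (w, 24), (y, 33)}

{(m, 1), (q, 9), (s, 4), (w, 24), (y, 33)}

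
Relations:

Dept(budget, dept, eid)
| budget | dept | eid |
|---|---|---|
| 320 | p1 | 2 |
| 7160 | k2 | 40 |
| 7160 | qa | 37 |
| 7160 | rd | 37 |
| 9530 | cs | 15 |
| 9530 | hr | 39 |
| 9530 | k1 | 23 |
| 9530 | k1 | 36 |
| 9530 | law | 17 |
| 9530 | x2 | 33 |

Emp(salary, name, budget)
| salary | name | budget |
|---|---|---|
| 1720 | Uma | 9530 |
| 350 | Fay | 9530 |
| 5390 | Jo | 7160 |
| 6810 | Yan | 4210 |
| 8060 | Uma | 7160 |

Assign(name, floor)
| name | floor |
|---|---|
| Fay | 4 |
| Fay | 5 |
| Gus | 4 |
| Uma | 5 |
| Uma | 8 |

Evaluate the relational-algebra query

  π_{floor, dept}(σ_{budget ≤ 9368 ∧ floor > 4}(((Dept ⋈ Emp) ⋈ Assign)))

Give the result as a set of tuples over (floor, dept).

Dept ⋈ Emp (natural join on budget): {(7160, k2, 40, 5390, Jo), (7160, k2, 40, 8060, Uma), (7160, qa, 37, 5390, Jo), (7160, qa, 37, 8060, Uma), (7160, rd, 37, 5390, Jo), (7160, rd, 37, 8060, Uma), (9530, cs, 15, 1720, Uma), (9530, cs, 15, 350, Fay), (9530, hr, 39, 1720, Uma), (9530, hr, 39, 350, Fay), (9530, k1, 23, 1720, Uma), (9530, k1, 23, 350, Fay), (9530, k1, 36, 1720, Uma), (9530, k1, 36, 350, Fay), (9530, law, 17, 1720, Uma), (9530, law, 17, 350, Fay), (9530, x2, 33, 1720, Uma), (9530, x2, 33, 350, Fay)}
(Dept ⋈ Emp) ⋈ Assign (natural join on name): {(7160, k2, 40, 8060, Uma, 5), (7160, k2, 40, 8060, Uma, 8), (7160, qa, 37, 8060, Uma, 5), (7160, qa, 37, 8060, Uma, 8), (7160, rd, 37, 8060, Uma, 5), (7160, rd, 37, 8060, Uma, 8), (9530, cs, 15, 1720, Uma, 5), (9530, cs, 15, 1720, Uma, 8), (9530, cs, 15, 350, Fay, 4), (9530, cs, 15, 350, Fay, 5), (9530, hr, 39, 1720, Uma, 5), (9530, hr, 39, 1720, Uma, 8), (9530, hr, 39, 350, Fay, 4), (9530, hr, 39, 350, Fay, 5), (9530, k1, 23, 1720, Uma, 5), (9530, k1, 23, 1720, Uma, 8), (9530, k1, 23, 350, Fay, 4), (9530, k1, 23, 350, Fay, 5), (9530, k1, 36, 1720, Uma, 5), (9530, k1, 36, 1720, Uma, 8), (9530, k1, 36, 350, Fay, 4), (9530, k1, 36, 350, Fay, 5), (9530, law, 17, 1720, Uma, 5), (9530, law, 17, 1720, Uma, 8), (9530, law, 17, 350, Fay, 4), (9530, law, 17, 350, Fay, 5), (9530, x2, 33, 1720, Uma, 5), (9530, x2, 33, 1720, Uma, 8), (9530, x2, 33, 350, Fay, 4), (9530, x2, 33, 350, Fay, 5)}
Selection budget ≤ 9368 ∧ floor > 4: {(7160, k2, 40, 8060, Uma, 5), (7160, k2, 40, 8060, Uma, 8), (7160, qa, 37, 8060, Uma, 5), (7160, qa, 37, 8060, Uma, 8), (7160, rd, 37, 8060, Uma, 5), (7160, rd, 37, 8060, Uma, 8)}
Projecting to floor, dept: {(5, k2), (5, qa), (5, rd), (8, k2), (8, qa), (8, rd)}

{(5, k2), (5, qa), (5, rd), (8, k2), (8, qa), (8, rd)}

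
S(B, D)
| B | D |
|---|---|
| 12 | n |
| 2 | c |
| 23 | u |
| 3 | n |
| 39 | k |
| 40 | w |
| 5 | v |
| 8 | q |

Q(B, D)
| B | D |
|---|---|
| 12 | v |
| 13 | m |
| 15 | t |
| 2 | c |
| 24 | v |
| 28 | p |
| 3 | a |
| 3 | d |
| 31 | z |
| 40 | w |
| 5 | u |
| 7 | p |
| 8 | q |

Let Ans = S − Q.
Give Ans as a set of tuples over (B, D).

{(12, n), (23, u), (3, n), (39, k), (5, v)}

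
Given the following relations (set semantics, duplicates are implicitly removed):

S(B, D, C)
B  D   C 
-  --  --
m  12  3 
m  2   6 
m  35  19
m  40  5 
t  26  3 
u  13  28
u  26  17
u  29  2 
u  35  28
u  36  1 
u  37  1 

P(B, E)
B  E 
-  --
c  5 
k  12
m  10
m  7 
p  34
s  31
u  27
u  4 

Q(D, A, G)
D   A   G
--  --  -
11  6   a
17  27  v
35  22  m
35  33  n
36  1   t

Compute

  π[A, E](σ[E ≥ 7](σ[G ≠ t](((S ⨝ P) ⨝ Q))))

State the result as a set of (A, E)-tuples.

Natural join on B: {(m, 12, 3, 10), (m, 12, 3, 7), (m, 2, 6, 10), (m, 2, 6, 7), (m, 35, 19, 10), (m, 35, 19, 7), (m, 40, 5, 10), (m, 40, 5, 7), (u, 13, 28, 27), (u, 13, 28, 4), (u, 26, 17, 27), (u, 26, 17, 4), (u, 29, 2, 27), (u, 29, 2, 4), (u, 35, 28, 27), (u, 35, 28, 4), (u, 36, 1, 27), (u, 36, 1, 4), (u, 37, 1, 27), (u, 37, 1, 4)}
Natural join on D: {(m, 35, 19, 10, 22, m), (m, 35, 19, 10, 33, n), (m, 35, 19, 7, 22, m), (m, 35, 19, 7, 33, n), (u, 35, 28, 27, 22, m), (u, 35, 28, 27, 33, n), (u, 35, 28, 4, 22, m), (u, 35, 28, 4, 33, n), (u, 36, 1, 27, 1, t), (u, 36, 1, 4, 1, t)}
Apply σ_{G ≠ t}; surviving tuples: {(m, 35, 19, 10, 22, m), (m, 35, 19, 10, 33, n), (m, 35, 19, 7, 22, m), (m, 35, 19, 7, 33, n), (u, 35, 28, 27, 22, m), (u, 35, 28, 27, 33, n), (u, 35, 28, 4, 22, m), (u, 35, 28, 4, 33, n)}
Apply σ_{E ≥ 7}; surviving tuples: {(m, 35, 19, 10, 22, m), (m, 35, 19, 10, 33, n), (m, 35, 19, 7, 22, m), (m, 35, 19, 7, 33, n), (u, 35, 28, 27, 22, m), (u, 35, 28, 27, 33, n)}
π[A, E]: project onto (A, E) → {(22, 10), (22, 27), (22, 7), (33, 10), (33, 27), (33, 7)}

{(22, 10), (22, 27), (22, 7), (33, 10), (33, 27), (33, 7)}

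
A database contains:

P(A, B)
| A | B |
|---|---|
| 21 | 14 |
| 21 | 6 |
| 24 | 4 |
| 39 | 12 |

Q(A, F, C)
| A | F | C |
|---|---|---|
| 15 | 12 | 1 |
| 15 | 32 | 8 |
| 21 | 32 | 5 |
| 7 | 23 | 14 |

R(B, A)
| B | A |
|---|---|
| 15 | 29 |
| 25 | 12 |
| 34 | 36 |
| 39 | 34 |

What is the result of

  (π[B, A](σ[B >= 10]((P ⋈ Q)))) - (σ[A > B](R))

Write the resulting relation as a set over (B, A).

{(14, 21)}

P ⋈ Q (natural join on A): {(21, 14, 32, 5), (21, 6, 32, 5)}
Filtering on B >= 10 leaves {(21, 14, 32, 5)}.
Keep only column(s) B, A: {(14, 21)}
Filtering on A > B leaves {(15, 29), (34, 36)}.
Taking the difference: {(14, 21)}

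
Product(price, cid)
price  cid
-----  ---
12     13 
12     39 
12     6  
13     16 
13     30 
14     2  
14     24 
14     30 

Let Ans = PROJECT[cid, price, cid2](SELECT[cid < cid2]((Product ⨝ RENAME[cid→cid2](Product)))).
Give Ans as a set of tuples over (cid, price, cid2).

ρ[cid→cid2]: schema becomes (price, cid2); tuples unchanged.
Joining Product and RENAME[cid→cid2](Product) on price yields {(12, 13, 13), (12, 13, 39), (12, 13, 6), (12, 39, 13), (12, 39, 39), (12, 39, 6), (12, 6, 13), (12, 6, 39), (12, 6, 6), (13, 16, 16), (13, 16, 30), (13, 30, 16), (13, 30, 30), (14, 2, 2), (14, 2, 24), (14, 2, 30), (14, 24, 2), (14, 24, 24), (14, 24, 30), (14, 30, 2), (14, 30, 24), (14, 30, 30)}.
Selection cid < cid2: {(12, 13, 39), (12, 6, 13), (12, 6, 39), (13, 16, 30), (14, 2, 24), (14, 2, 30), (14, 24, 30)}
Keep only column(s) cid, price, cid2: {(13, 12, 39), (16, 13, 30), (2, 14, 24), (2, 14, 30), (24, 14, 30), (6, 12, 13), (6, 12, 39)}

{(13, 12, 39), (16, 13, 30), (2, 14, 24), (2, 14, 30), (24, 14, 30), (6, 12, 13), (6, 12, 39)}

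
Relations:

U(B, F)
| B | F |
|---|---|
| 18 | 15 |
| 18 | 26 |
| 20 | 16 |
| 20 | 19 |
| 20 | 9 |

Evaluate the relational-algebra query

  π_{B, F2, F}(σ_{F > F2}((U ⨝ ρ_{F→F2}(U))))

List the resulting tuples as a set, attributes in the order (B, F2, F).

ρ[F→F2]: schema becomes (B, F2); tuples unchanged.
Joining U and ρ_{F→F2}(U) on B yields {(18, 15, 15), (18, 15, 26), (18, 26, 15), (18, 26, 26), (20, 16, 16), (20, 16, 19), (20, 16, 9), (20, 19, 16), (20, 19, 19), (20, 19, 9), (20, 9, 16), (20, 9, 19), (20, 9, 9)}.
Selection F > F2: {(18, 26, 15), (20, 16, 9), (20, 19, 16), (20, 19, 9)}
Keep only column(s) B, F2, F: {(18, 15, 26), (20, 16, 19), (20, 9, 16), (20, 9, 19)}

{(18, 15, 26), (20, 16, 19), (20, 9, 16), (20, 9, 19)}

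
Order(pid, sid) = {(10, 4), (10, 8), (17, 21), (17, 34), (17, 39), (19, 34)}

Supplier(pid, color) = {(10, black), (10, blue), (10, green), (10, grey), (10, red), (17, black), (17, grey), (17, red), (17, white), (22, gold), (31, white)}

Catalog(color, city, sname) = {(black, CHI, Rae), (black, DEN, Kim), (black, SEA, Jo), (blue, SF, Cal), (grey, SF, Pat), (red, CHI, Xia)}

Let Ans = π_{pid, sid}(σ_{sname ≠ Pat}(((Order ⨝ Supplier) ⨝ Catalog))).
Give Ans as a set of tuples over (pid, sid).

{(10, 4), (10, 8), (17, 21), (17, 34), (17, 39)}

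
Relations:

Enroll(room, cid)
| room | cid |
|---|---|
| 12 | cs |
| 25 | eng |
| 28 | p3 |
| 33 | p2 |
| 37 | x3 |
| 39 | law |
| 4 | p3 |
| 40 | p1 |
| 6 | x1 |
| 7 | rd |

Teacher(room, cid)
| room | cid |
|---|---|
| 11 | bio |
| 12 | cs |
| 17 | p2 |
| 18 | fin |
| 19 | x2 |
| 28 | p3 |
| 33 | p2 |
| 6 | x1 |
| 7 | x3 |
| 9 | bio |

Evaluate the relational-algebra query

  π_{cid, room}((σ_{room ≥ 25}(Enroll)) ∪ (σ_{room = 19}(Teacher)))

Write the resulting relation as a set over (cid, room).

{(eng, 25), (law, 39), (p1, 40), (p2, 33), (p3, 28), (x2, 19), (x3, 37)}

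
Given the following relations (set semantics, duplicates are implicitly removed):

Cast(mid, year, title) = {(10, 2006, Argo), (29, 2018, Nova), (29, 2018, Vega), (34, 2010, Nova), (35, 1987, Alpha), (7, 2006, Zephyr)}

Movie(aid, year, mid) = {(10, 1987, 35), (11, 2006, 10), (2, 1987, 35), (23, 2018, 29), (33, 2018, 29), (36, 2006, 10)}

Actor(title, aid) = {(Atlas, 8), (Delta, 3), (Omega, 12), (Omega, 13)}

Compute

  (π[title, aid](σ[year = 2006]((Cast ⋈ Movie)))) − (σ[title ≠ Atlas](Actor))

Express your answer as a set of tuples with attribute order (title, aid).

Natural join on mid, year: {(10, 2006, Argo, 11), (10, 2006, Argo, 36), (29, 2018, Nova, 23), (29, 2018, Nova, 33), (29, 2018, Vega, 23), (29, 2018, Vega, 33), (35, 1987, Alpha, 10), (35, 1987, Alpha, 2)}
σ[year = 2006]: keep tuples satisfying year = 2006 → {(10, 2006, Argo, 11), (10, 2006, Argo, 36)}
Projecting to title, aid: {(Argo, 11), (Argo, 36)}
σ[title ≠ Atlas]: keep tuples satisfying title ≠ Atlas → {(Delta, 3), (Omega, 12), (Omega, 13)}
Set difference of the two operands is {(Argo, 11), (Argo, 36)}.

{(Argo, 11), (Argo, 36)}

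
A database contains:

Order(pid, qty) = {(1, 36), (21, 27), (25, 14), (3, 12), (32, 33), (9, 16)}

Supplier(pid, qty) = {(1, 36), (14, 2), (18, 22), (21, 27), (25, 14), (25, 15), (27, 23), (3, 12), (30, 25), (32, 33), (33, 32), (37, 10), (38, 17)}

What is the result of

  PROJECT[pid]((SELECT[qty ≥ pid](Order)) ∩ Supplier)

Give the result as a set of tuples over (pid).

{1, 21, 3, 32}

Selection qty ≥ pid: {(1, 36), (21, 27), (3, 12), (32, 33), (9, 16)}
Set intersection of the two operands is {(1, 36), (21, 27), (3, 12), (32, 33)}.
Keep only column(s) pid: {1, 21, 3, 32}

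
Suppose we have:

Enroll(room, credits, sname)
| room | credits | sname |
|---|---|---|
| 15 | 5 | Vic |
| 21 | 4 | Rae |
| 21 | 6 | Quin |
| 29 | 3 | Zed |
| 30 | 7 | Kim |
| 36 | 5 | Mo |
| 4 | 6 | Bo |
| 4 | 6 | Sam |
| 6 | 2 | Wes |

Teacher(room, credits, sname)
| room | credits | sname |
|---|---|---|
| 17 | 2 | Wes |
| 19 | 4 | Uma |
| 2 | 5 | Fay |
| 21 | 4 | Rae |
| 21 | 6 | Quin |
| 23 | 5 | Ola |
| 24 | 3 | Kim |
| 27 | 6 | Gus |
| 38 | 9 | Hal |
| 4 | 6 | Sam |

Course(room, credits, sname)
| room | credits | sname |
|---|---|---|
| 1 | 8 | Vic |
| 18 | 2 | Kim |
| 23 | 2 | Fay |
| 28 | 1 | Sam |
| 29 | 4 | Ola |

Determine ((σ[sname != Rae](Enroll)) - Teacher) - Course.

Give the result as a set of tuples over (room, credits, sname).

{(15, 5, Vic), (29, 3, Zed), (30, 7, Kim), (36, 5, Mo), (4, 6, Bo), (6, 2, Wes)}

Filtering on sname != Rae leaves {(15, 5, Vic), (21, 6, Quin), (29, 3, Zed), (30, 7, Kim), (36, 5, Mo), (4, 6, Bo), (4, 6, Sam), (6, 2, Wes)}.
Difference: {(15, 5, Vic), (21, 6, Quin), (29, 3, Zed), (30, 7, Kim), (36, 5, Mo), (4, 6, Bo), (4, 6, Sam), (6, 2, Wes)} with {(17, 2, Wes), (19, 4, Uma), (2, 5, Fay), (21, 4, Rae), (21, 6, Quin), (23, 5, Ola), (24, 3, Kim), (27, 6, Gus), (38, 9, Hal), (4, 6, Sam)} → {(15, 5, Vic), (29, 3, Zed), (30, 7, Kim), (36, 5, Mo), (4, 6, Bo), (6, 2, Wes)}
Difference: {(15, 5, Vic), (29, 3, Zed), (30, 7, Kim), (36, 5, Mo), (4, 6, Bo), (6, 2, Wes)} with {(1, 8, Vic), (18, 2, Kim), (23, 2, Fay), (28, 1, Sam), (29, 4, Ola)} → {(15, 5, Vic), (29, 3, Zed), (30, 7, Kim), (36, 5, Mo), (4, 6, Bo), (6, 2, Wes)}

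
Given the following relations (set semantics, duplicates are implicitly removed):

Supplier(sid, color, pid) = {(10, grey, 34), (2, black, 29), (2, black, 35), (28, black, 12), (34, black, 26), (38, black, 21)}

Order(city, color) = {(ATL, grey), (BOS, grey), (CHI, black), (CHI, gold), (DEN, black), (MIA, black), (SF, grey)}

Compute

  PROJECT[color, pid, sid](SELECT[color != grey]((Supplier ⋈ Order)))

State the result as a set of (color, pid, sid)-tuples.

{(black, 12, 28), (black, 21, 38), (black, 26, 34), (black, 29, 2), (black, 35, 2)}

Supplier ⋈ Order (natural join on color): {(10, grey, 34, ATL), (10, grey, 34, BOS), (10, grey, 34, SF), (2, black, 29, CHI), (2, black, 29, DEN), (2, black, 29, MIA), (2, black, 35, CHI), (2, black, 35, DEN), (2, black, 35, MIA), (28, black, 12, CHI), (28, black, 12, DEN), (28, black, 12, MIA), (34, black, 26, CHI), (34, black, 26, DEN), (34, black, 26, MIA), (38, black, 21, CHI), (38, black, 21, DEN), (38, black, 21, MIA)}
Apply σ_{color != grey}; surviving tuples: {(2, black, 29, CHI), (2, black, 29, DEN), (2, black, 29, MIA), (2, black, 35, CHI), (2, black, 35, DEN), (2, black, 35, MIA), (28, black, 12, CHI), (28, black, 12, DEN), (28, black, 12, MIA), (34, black, 26, CHI), (34, black, 26, DEN), (34, black, 26, MIA), (38, black, 21, CHI), (38, black, 21, DEN), (38, black, 21, MIA)}
π[color, pid, sid]: project onto (color, pid, sid) (10 duplicate(s) eliminated) → {(black, 12, 28), (black, 21, 38), (black, 26, 34), (black, 29, 2), (black, 35, 2)}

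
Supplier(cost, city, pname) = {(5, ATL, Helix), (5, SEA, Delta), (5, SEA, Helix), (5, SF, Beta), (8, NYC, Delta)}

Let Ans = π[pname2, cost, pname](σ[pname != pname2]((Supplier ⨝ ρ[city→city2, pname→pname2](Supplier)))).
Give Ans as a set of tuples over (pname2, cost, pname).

{(Beta, 5, Delta), (Beta, 5, Helix), (Delta, 5, Beta), (Delta, 5, Helix), (Helix, 5, Beta), (Helix, 5, Delta)}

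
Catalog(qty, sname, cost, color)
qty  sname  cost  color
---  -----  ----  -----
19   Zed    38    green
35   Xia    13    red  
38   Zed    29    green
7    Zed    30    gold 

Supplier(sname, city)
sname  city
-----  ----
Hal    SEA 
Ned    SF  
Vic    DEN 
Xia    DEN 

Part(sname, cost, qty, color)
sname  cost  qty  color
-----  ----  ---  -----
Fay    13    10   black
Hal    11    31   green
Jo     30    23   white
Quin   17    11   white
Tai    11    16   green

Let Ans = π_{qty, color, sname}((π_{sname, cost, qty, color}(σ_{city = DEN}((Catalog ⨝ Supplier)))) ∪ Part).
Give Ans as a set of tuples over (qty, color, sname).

{(10, black, Fay), (11, white, Quin), (16, green, Tai), (23, white, Jo), (31, green, Hal), (35, red, Xia)}

Joining Catalog and Supplier on sname yields {(35, Xia, 13, red, DEN)}.
Selection city = DEN: {(35, Xia, 13, red, DEN)}
π[sname, cost, qty, color]: project onto (sname, cost, qty, color) → {(Xia, 13, 35, red)}
Union: {(Xia, 13, 35, red)} with {(Fay, 13, 10, black), (Hal, 11, 31, green), (Jo, 30, 23, white), (Quin, 17, 11, white), (Tai, 11, 16, green)} → {(Fay, 13, 10, black), (Hal, 11, 31, green), (Jo, 30, 23, white), (Quin, 17, 11, white), (Tai, 11, 16, green), (Xia, 13, 35, red)}
π[qty, color, sname]: project onto (qty, color, sname) → {(10, black, Fay), (11, white, Quin), (16, green, Tai), (23, white, Jo), (31, green, Hal), (35, red, Xia)}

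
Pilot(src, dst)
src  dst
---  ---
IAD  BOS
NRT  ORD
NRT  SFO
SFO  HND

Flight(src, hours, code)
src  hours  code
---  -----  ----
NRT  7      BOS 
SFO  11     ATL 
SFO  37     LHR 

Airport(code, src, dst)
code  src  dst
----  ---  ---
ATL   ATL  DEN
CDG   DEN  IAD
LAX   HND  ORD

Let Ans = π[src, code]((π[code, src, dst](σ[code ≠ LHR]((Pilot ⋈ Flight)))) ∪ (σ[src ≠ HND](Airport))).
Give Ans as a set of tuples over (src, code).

{(ATL, ATL), (DEN, CDG), (NRT, BOS), (SFO, ATL)}

Natural join on src: {(NRT, ORD, 7, BOS), (NRT, SFO, 7, BOS), (SFO, HND, 11, ATL), (SFO, HND, 37, LHR)}
σ[code ≠ LHR]: keep tuples satisfying code ≠ LHR → {(NRT, ORD, 7, BOS), (NRT, SFO, 7, BOS), (SFO, HND, 11, ATL)}
π[code, src, dst]: project onto (code, src, dst) → {(ATL, SFO, HND), (BOS, NRT, ORD), (BOS, NRT, SFO)}
σ[src ≠ HND]: keep tuples satisfying src ≠ HND → {(ATL, ATL, DEN), (CDG, DEN, IAD)}
Union: {(ATL, SFO, HND), (BOS, NRT, ORD), (BOS, NRT, SFO)} with {(ATL, ATL, DEN), (CDG, DEN, IAD)} → {(ATL, ATL, DEN), (ATL, SFO, HND), (BOS, NRT, ORD), (BOS, NRT, SFO), (CDG, DEN, IAD)}
π[src, code]: project onto (src, code) (1 duplicate(s) eliminated) → {(ATL, ATL), (DEN, CDG), (NRT, BOS), (SFO, ATL)}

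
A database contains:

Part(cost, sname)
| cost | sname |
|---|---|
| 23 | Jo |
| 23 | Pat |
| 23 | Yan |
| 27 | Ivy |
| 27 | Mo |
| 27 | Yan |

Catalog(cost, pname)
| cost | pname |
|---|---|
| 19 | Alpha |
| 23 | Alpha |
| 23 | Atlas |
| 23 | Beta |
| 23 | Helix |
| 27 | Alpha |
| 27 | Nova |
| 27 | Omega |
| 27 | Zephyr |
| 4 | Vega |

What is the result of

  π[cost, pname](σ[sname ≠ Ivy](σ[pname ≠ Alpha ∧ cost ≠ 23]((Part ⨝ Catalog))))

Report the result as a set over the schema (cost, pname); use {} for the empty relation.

Natural join on cost: {(23, Jo, Alpha), (23, Jo, Atlas), (23, Jo, Beta), (23, Jo, Helix), (23, Pat, Alpha), (23, Pat, Atlas), (23, Pat, Beta), (23, Pat, Helix), (23, Yan, Alpha), (23, Yan, Atlas), (23, Yan, Beta), (23, Yan, Helix), (27, Ivy, Alpha), (27, Ivy, Nova), (27, Ivy, Omega), (27, Ivy, Zephyr), (27, Mo, Alpha), (27, Mo, Nova), (27, Mo, Omega), (27, Mo, Zephyr), (27, Yan, Alpha), (27, Yan, Nova), (27, Yan, Omega), (27, Yan, Zephyr)}
Selection pname ≠ Alpha ∧ cost ≠ 23: {(27, Ivy, Nova), (27, Ivy, Omega), (27, Ivy, Zephyr), (27, Mo, Nova), (27, Mo, Omega), (27, Mo, Zephyr), (27, Yan, Nova), (27, Yan, Omega), (27, Yan, Zephyr)}
Selection sname ≠ Ivy: {(27, Mo, Nova), (27, Mo, Omega), (27, Mo, Zephyr), (27, Yan, Nova), (27, Yan, Omega), (27, Yan, Zephyr)}
Keep only column(s) cost, pname (3 duplicate(s) eliminated): {(27, Nova), (27, Omega), (27, Zephyr)}

{(27, Nova), (27, Omega), (27, Zephyr)}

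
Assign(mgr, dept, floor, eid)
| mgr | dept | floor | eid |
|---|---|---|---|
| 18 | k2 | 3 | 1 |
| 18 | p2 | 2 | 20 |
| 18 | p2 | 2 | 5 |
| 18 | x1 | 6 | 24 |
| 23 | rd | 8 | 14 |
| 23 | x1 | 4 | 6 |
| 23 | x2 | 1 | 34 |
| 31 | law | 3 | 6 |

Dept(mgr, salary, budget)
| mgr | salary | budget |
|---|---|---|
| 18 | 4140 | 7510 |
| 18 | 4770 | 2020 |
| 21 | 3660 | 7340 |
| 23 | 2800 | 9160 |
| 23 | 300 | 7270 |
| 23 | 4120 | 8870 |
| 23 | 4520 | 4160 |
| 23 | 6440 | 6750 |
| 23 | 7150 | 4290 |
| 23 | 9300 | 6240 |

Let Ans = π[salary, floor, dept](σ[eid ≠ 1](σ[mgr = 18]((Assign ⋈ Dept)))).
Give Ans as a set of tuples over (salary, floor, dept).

Assign ⋈ Dept (natural join on mgr): {(18, k2, 3, 1, 4140, 7510), (18, k2, 3, 1, 4770, 2020), (18, p2, 2, 20, 4140, 7510), (18, p2, 2, 20, 4770, 2020), (18, p2, 2, 5, 4140, 7510), (18, p2, 2, 5, 4770, 2020), (18, x1, 6, 24, 4140, 7510), (18, x1, 6, 24, 4770, 2020), (23, rd, 8, 14, 2800, 9160), (23, rd, 8, 14, 300, 7270), (23, rd, 8, 14, 4120, 8870), (23, rd, 8, 14, 4520, 4160), (23, rd, 8, 14, 6440, 6750), (23, rd, 8, 14, 7150, 4290), (23, rd, 8, 14, 9300, 6240), (23, x1, 4, 6, 2800, 9160), (23, x1, 4, 6, 300, 7270), (23, x1, 4, 6, 4120, 8870), (23, x1, 4, 6, 4520, 4160), (23, x1, 4, 6, 6440, 6750), (23, x1, 4, 6, 7150, 4290), (23, x1, 4, 6, 9300, 6240), (23, x2, 1, 34, 2800, 9160), (23, x2, 1, 34, 300, 7270), (23, x2, 1, 34, 4120, 8870), (23, x2, 1, 34, 4520, 4160), (23, x2, 1, 34, 6440, 6750), (23, x2, 1, 34, 7150, 4290), (23, x2, 1, 34, 9300, 6240)}
Filtering on mgr = 18 leaves {(18, k2, 3, 1, 4140, 7510), (18, k2, 3, 1, 4770, 2020), (18, p2, 2, 20, 4140, 7510), (18, p2, 2, 20, 4770, 2020), (18, p2, 2, 5, 4140, 7510), (18, p2, 2, 5, 4770, 2020), (18, x1, 6, 24, 4140, 7510), (18, x1, 6, 24, 4770, 2020)}.
Filtering on eid ≠ 1 leaves {(18, p2, 2, 20, 4140, 7510), (18, p2, 2, 20, 4770, 2020), (18, p2, 2, 5, 4140, 7510), (18, p2, 2, 5, 4770, 2020), (18, x1, 6, 24, 4140, 7510), (18, x1, 6, 24, 4770, 2020)}.
π_{salary, floor, dept} gives {(4140, 2, p2), (4140, 6, x1), (4770, 2, p2), (4770, 6, x1)} (2 duplicate(s) eliminated).

{(4140, 2, p2), (4140, 6, x1), (4770, 2, p2), (4770, 6, x1)}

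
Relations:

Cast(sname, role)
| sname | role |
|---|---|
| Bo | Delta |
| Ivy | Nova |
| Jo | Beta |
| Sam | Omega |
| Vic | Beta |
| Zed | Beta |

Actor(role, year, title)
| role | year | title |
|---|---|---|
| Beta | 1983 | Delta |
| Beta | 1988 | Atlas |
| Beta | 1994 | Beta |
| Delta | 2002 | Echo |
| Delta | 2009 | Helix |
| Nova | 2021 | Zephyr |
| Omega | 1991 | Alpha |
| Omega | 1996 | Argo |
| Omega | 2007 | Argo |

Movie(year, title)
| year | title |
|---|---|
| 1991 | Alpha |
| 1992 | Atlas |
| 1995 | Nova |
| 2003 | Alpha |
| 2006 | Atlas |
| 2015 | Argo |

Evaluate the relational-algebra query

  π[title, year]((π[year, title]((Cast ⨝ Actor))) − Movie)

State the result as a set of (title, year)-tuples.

Natural join on role: {(Bo, Delta, 2002, Echo), (Bo, Delta, 2009, Helix), (Ivy, Nova, 2021, Zephyr), (Jo, Beta, 1983, Delta), (Jo, Beta, 1988, Atlas), (Jo, Beta, 1994, Beta), (Sam, Omega, 1991, Alpha), (Sam, Omega, 1996, Argo), (Sam, Omega, 2007, Argo), (Vic, Beta, 1983, Delta), (Vic, Beta, 1988, Atlas), (Vic, Beta, 1994, Beta), (Zed, Beta, 1983, Delta), (Zed, Beta, 1988, Atlas), (Zed, Beta, 1994, Beta)}
Keep only column(s) year, title (6 duplicate(s) eliminated): {(1983, Delta), (1988, Atlas), (1991, Alpha), (1994, Beta), (1996, Argo), (2002, Echo), (2007, Argo), (2009, Helix), (2021, Zephyr)}
Difference: {(1983, Delta), (1988, Atlas), (1991, Alpha), (1994, Beta), (1996, Argo), (2002, Echo), (2007, Argo), (2009, Helix), (2021, Zephyr)} with {(1991, Alpha), (1992, Atlas), (1995, Nova), (2003, Alpha), (2006, Atlas), (2015, Argo)} → {(1983, Delta), (1988, Atlas), (1994, Beta), (1996, Argo), (2002, Echo), (2007, Argo), (2009, Helix), (2021, Zephyr)}
Keep only column(s) title, year: {(Argo, 1996), (Argo, 2007), (Atlas, 1988), (Beta, 1994), (Delta, 1983), (Echo, 2002), (Helix, 2009), (Zephyr, 2021)}

{(Argo, 1996), (Argo, 2007), (Atlas, 1988), (Beta, 1994), (Delta, 1983), (Echo, 2002), (Helix, 2009), (Zephyr, 2021)}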